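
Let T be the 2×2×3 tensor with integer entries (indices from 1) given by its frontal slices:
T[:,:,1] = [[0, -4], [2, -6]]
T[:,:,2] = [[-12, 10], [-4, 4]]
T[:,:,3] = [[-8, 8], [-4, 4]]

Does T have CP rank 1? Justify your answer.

No

The mode-3 unfolding of T (rows indexed by k, columns by (i,j) = (1,1), (1,2), (2,1), (2,2)) is [[0, -4, 2, -6], [-12, 10, -4, 4], [-8, 8, -4, 4]].
There the 3×3 minor on rows k ∈ {1, 2, 3}, columns (i,j) ∈ {(1,1), (1,2), (2,1)} is det [[0, -4, 2], [-12, 10, -4], [-8, 8, -4]] = 32 ≠ 0, so this unfolding has rank ≥ 3; CP rank is at least every unfolding rank, so rank(T) ≥ 3.
In particular rank(T) ≥ 3 > 1, so T is not rank-1.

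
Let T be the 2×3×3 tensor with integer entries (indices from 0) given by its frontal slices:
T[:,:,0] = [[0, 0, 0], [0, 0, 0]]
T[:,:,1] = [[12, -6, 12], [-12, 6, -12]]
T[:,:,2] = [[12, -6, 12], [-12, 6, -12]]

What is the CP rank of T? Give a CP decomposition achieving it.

rank(T) = 1

Lower bound: T ≠ 0 (e.g. T[0,0,1] = 12), so rank(T) ≥ 1.
Upper bound: if T = a ⊗ b ⊗ c then every fibre of T is a multiple of the corresponding factor, so read the factors off the fibres through the nonzero entry T[0,0,1] = 12.
The mode-1 fibre T[:,0,1] = [12, -12] gives a = (1, -1) (primitive direction); the mode-2 fibre T[0,:,1] = [12, -6, 12] gives b = (2, -1, 2); then c[k] = T[0,0,k] / (a[0]·b[0]) = [0, 12, 12] / 2 = (0, 6, 6).
Expanding (1, -1) ⊗ (2, -1, 2) ⊗ (0, 6, 6) reproduces all 18 entries of T, so T = (1, -1) ⊗ (2, -1, 2) ⊗ (0, 6, 6) and rank(T) ≤ 1.
These bounds meet, so rank(T) = 1.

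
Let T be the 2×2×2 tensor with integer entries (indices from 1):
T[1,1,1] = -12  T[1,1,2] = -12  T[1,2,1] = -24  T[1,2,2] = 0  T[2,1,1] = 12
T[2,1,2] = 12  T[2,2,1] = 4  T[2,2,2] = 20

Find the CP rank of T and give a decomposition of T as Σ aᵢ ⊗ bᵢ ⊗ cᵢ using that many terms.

Lower bound: the mode-1 unfolding of T (rows indexed by i, columns by (j,k) = (1,1), (1,2), (2,1), (2,2)) is [[-12, -12, -24, 0], [12, 12, 4, 20]].
There the 2×2 minor on rows i ∈ {1, 2}, columns (j,k) ∈ {(1,1), (2,1)} is det [[-12, -24], [12, 4]] = 240 ≠ 0, so this unfolding has rank ≥ 2; CP rank is at least every unfolding rank, so rank(T) ≥ 2. (Unfolding ranks only ever bound the CP rank from below — rank(T) can be strictly larger than all of them — so the matching upper bound has to come from an explicit 2-term decomposition.)
Upper bound — finding two terms. Write S_k = T[:,:,k] for the frontal slices: S₁ = [[-12, -24], [12, 4]], S₂ = [[-12, 0], [12, 20]].
If T = a₁ ⊗ b₁ ⊗ c₁ + a₂ ⊗ b₂ ⊗ c₂ then each S_k = c₁[k]·a₁b₁ᵀ + c₂[k]·a₂b₂ᵀ. S₁ and S₂ are linearly independent, so a₁b₁ᵀ and a₂b₂ᵀ must span the same plane of matrices: they are the rank-1 matrices of the form x·S₁ + y·S₂.
det(x·S₁ + y·S₂) is 240·x² − 240·y² = 240·(x − y)(x + y), vanishing at (x:y) = (1:1) and (1:-1).
M₁ = S₁ + S₂ = [[-24, -24], [24, 24]] = (-24)·[1, -1][1, 1]ᵀ and M₂ = S₁ − S₂ = [[0, -24], [0, -16]] = (-8)·[3, 2][0, 1]ᵀ, so take a₁ = [1, -1], b₁ = [1, 1], a₂ = [3, 2], b₂ = [0, 1].
Each slice is an integer combination of E₁ = a₁b₁ᵀ and E₂ = a₂b₂ᵀ: S₁ = −12·E₁ − 4·E₂, S₂ = −12·E₁ + 4·E₂; reading off coefficients, c₁ = [-12, -12] and c₂ = [-4, 4].
Hence T = [1, -1] ⊗ [1, 1] ⊗ [-12, -12] + [3, 2] ⊗ [0, 1] ⊗ [-4, 4], so rank(T) ≤ 2.
These bounds meet, so rank(T) = 2.

rank(T) = 2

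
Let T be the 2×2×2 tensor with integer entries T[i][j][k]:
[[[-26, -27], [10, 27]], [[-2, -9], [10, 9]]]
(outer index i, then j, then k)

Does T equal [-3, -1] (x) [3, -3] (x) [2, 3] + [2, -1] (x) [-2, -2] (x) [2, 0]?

Reconstruct entrywise from the claimed factors. For example, T[1,0,0] = -2 and Σₗ aₗ[1]bₗ[0]cₗ[0] = (-1)·(3)·(2) + (-1)·(-2)·(2) = -2; checking all 8 entries, every one matches. The claim holds.

Yes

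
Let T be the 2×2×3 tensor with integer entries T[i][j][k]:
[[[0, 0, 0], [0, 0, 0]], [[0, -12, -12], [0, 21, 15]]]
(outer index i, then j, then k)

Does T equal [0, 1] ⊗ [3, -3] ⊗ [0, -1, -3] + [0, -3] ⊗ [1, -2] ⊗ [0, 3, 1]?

Reconstruct entrywise from the claimed factors. For example, T[0,1,0] = 0 and Σₗ aₗ[0]bₗ[1]cₗ[0] = (0)·(-3)·(0) + (0)·(-2)·(0) = 0; checking all 12 entries, every one matches. The claim holds.

Yes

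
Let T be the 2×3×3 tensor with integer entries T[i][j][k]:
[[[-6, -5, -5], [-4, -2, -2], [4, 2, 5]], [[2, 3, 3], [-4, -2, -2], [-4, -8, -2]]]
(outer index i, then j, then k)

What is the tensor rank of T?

Lower bound: the mode-2 unfolding of T (rows indexed by j, columns by (i,k) = (0,0), (0,1), (0,2), (1,0), (1,1), (1,2)) is [[-6, -5, -5, 2, 3, 3], [-4, -2, -2, -4, -2, -2], [4, 2, 5, -4, -8, -2]].
There the 3×3 minor on rows j ∈ {0, 1, 2}, columns (i,k) ∈ {(0,0), (0,1), (0,2)} is det [[-6, -5, -5], [-4, -2, -2], [4, 2, 5]] = -24 ≠ 0, so this unfolding has rank ≥ 3; CP rank is at least every unfolding rank, so rank(T) ≥ 3. (This is only a lower bound: in general the CP rank may exceed every unfolding rank, so we still need to exhibit 3 rank-1 terms summing to T.)
Upper bound: T is a sum of 3 rank-1 terms, T = [1, -1] ∘ [1, 0, -1] ∘ [-4, -4, -4] + [1, 1] ∘ [1, 2, 0] ∘ [-2, -1, -1] + [1, 2] ∘ [0, 0, 1] ∘ [0, -2, 1] (written with every a and b primitive with positive leading entry and the scale carried by c; CP decompositions are not unique, and this one is verified by expanding entrywise), so rank(T) ≤ 3.
These bounds meet, so rank(T) = 3.

3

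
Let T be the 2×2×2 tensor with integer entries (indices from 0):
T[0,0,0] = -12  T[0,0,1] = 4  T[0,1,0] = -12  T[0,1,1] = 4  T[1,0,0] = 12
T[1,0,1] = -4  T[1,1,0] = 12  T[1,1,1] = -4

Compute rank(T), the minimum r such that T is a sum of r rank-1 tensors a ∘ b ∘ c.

Lower bound: T ≠ 0 (e.g. T[0,0,0] = -12), so rank(T) ≥ 1.
Upper bound: the mode-1 fibre T[:,0,0] = [-12, 12] gives a = [1, -1] (primitive direction); the mode-2 fibre T[0,:,0] = [-12, -12] gives b = [1, 1]; then c[k] = T[0,0,k] / (a[0]·b[0]) = [-12, 4] / 1 = [-12, 4].
Expanding [1, -1] ∘ [1, 1] ∘ [-12, 4] reproduces all 8 entries of T, so T = [1, -1] ∘ [1, 1] ∘ [-12, 4] and rank(T) ≤ 1.
These bounds meet, so rank(T) = 1.

1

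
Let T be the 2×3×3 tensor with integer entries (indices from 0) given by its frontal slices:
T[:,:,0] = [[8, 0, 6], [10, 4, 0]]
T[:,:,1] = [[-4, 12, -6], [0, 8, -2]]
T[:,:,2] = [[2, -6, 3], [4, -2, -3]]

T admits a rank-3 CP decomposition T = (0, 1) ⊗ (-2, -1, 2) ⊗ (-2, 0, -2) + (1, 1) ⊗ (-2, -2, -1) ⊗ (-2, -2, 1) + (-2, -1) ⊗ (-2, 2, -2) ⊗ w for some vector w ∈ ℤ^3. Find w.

w = (1, -2, 1)

Subtract the known terms from T to get the rank-1 residual R = (-2, -1) ⊗ (-2, 2, -2) ⊗ w, so R[i,j,k] = a[i]·b[j]·w[k]. Pick indices with nonzero a[0]·b[0] = (-2)·(-2) = 4. Only the fibre through (0,0,·) is needed: R[0,0,:] = T[0,0,:] − Σₗ aₗ[0]bₗ[0]cₗ = [8, -4, 2] − (0)·(-2)·(-2, 0, -2) − (1)·(-2)·(-2, -2, 1) = [4, -8, 4]. Then w[k] = R[0,0,k] / 4 for each k, giving w = [4, -8, 4] / 4 = (1, -2, 1).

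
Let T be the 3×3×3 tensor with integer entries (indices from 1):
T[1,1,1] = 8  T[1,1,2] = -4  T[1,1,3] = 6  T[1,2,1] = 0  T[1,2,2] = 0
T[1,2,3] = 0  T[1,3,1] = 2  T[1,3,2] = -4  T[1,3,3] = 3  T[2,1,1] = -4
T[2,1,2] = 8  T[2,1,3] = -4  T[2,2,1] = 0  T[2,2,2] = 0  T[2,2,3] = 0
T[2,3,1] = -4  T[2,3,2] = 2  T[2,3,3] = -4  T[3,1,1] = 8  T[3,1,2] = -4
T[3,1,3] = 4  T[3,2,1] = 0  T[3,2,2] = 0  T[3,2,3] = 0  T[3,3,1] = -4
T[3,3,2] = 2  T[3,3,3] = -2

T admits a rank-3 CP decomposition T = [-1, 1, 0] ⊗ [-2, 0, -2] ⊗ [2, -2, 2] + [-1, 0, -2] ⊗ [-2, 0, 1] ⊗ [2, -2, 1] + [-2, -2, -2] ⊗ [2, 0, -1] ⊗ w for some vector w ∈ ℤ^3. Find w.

Subtract the known terms from T to get the rank-1 residual R = [-2, -2, -2] ⊗ [2, 0, -1] ⊗ w, so R[i,j,k] = a[i]·b[j]·w[k]. Pick indices with nonzero a[1]·b[1] = (-2)·(2) = -4. Only the fibre through (1,1,·) is needed: R[1,1,:] = T[1,1,:] − Σₗ aₗ[1]bₗ[1]cₗ = [8, -4, 6] − (-1)·(-2)·[2, -2, 2] − (-1)·(-2)·[2, -2, 1] = [0, 4, 0]. Then w[k] = R[1,1,k] / -4 for each k, giving w = [0, 4, 0] / -4 = [0, -1, 0].

w = [0, -1, 0]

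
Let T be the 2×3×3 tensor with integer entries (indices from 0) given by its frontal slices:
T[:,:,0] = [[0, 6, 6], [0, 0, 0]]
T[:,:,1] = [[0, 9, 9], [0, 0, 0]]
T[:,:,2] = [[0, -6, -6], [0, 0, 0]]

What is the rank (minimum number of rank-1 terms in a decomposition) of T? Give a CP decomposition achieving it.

rank(T) = 1

Lower bound: T ≠ 0 (e.g. T[0,1,0] = 6), so rank(T) ≥ 1.
Upper bound: the mode-1 fibre T[:,1,0] = [6, 0] gives a = (1, 0) (primitive direction); the mode-2 fibre T[0,:,0] = [0, 6, 6] gives b = (0, 1, 1); then c[k] = T[0,1,k] / (a[0]·b[1]) = [6, 9, -6] / 1 = (6, 9, -6).
Expanding (1, 0) ⊗ (0, 1, 1) ⊗ (6, 9, -6) reproduces all 18 entries of T, so T = (1, 0) ⊗ (0, 1, 1) ⊗ (6, 9, -6) and rank(T) ≤ 1.
These bounds meet, so rank(T) = 1.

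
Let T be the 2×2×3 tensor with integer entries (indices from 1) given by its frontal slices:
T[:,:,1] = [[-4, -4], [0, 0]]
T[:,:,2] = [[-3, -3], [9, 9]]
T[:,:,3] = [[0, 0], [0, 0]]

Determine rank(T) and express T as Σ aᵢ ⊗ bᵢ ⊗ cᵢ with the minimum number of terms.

Lower bound: the mode-1 unfolding of T (rows indexed by i, columns by (j,k) = (1,1), (1,2), (1,3), (2,1), (2,2), (2,3)) is [[-4, -3, 0, -4, -3, 0], [0, 9, 0, 0, 9, 0]].
There the 2×2 minor on rows i ∈ {1, 2}, columns (j,k) ∈ {(1,1), (1,2)} is det [[-4, -3], [0, 9]] = -36 ≠ 0, so this unfolding has rank ≥ 2; CP rank is at least every unfolding rank, so rank(T) ≥ 2. (Flattening ranks never certify an upper bound on CP rank; for that we must actually write T with 2 rank-1 terms.)
Upper bound — finding two terms. Every mode-2 slice of T is a multiple of one matrix: T[:,j,:] = b[j]·M with b = [1, 1] and M = [[-4, -3, 0], [0, 9, 0]] (rows indexed by i, columns by k). So it suffices to write M as a sum of two rank-1 matrices.
Splitting M by its rows (i = 1, 2), M = [1, 0][-4, -3, 0]ᵀ + [0, 1][0, 9, 0]ᵀ.
Hence T = [1, 0] ⊗ [1, 1] ⊗ [-4, -3, 0] + [0, 1] ⊗ [1, 1] ⊗ [0, 9, 0], so rank(T) ≤ 2.
These bounds meet, so rank(T) = 2.

rank(T) = 2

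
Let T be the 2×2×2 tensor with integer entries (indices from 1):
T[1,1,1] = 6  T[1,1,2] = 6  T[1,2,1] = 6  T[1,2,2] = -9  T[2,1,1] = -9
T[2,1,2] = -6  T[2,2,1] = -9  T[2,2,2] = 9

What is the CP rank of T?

Lower bound: the mode-1 unfolding of T (rows indexed by i, columns by (j,k) = (1,1), (1,2), (2,1), (2,2)) is [[6, 6, 6, -9], [-9, -6, -9, 9]].
There the 2×2 minor on rows i ∈ {1, 2}, columns (j,k) ∈ {(1,1), (1,2)} is det [[6, 6], [-9, -6]] = 18 ≠ 0, so this unfolding has rank ≥ 2; CP rank is at least every unfolding rank, so rank(T) ≥ 2. (This is only a lower bound: in general the CP rank may exceed every unfolding rank, so we still need to exhibit 2 rank-1 terms summing to T.)
Upper bound — finding two terms. Write S_k = T[:,:,k] for the frontal slices: S₁ = [[6, 6], [-9, -9]], S₂ = [[6, -9], [-6, 9]].
If T = a₁ ⊗ b₁ ⊗ c₁ + a₂ ⊗ b₂ ⊗ c₂ then each S_k = c₁[k]·a₁b₁ᵀ + c₂[k]·a₂b₂ᵀ. S₁ and S₂ are linearly independent, so a₁b₁ᵀ and a₂b₂ᵀ must span the same plane of matrices: they are the rank-1 matrices of the form x·S₁ + y·S₂.
det(x·S₁ + y·S₂) is −45·xy = (-45)·(y)(x), vanishing at (x:y) = (1:0) and (0:1).
M₁ = S₁ = [[6, 6], [-9, -9]] = 3·[2, -3][1, 1]ᵀ and M₂ = S₂ = [[6, -9], [-6, 9]] = 3·[1, -1][2, -3]ᵀ, so take a₁ = [2, -3], b₁ = [1, 1], a₂ = [1, -1], b₂ = [2, -3].
Each slice is an integer combination of E₁ = a₁b₁ᵀ and E₂ = a₂b₂ᵀ: S₁ = 3·E₁, S₂ = 3·E₂; reading off coefficients, c₁ = [3, 0] and c₂ = [0, 3].
Hence T = [2, -3] ⊗ [1, 1] ⊗ [3, 0] + [1, -1] ⊗ [2, -3] ⊗ [0, 3], so rank(T) ≤ 2.
These bounds meet, so rank(T) = 2.

2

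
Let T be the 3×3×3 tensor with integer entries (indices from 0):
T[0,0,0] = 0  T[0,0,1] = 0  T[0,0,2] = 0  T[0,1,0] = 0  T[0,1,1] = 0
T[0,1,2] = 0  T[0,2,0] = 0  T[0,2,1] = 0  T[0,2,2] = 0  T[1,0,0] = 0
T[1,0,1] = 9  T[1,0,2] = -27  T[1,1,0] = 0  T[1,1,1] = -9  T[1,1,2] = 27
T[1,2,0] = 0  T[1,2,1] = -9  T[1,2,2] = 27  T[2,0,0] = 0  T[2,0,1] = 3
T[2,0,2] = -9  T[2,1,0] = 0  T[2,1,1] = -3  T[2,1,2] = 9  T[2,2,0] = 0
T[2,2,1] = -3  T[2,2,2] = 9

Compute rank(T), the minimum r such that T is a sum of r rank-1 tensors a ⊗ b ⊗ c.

1

Lower bound: T ≠ 0 (e.g. T[1,0,1] = 9), so rank(T) ≥ 1.
Upper bound: if T = a ⊗ b ⊗ c then every fibre of T is a multiple of the corresponding factor, so read the factors off the fibres through the nonzero entry T[1,0,1] = 9.
The mode-1 fibre T[:,0,1] = [0, 9, 3] gives a = [0, 3, 1] (primitive direction); the mode-2 fibre T[1,:,1] = [9, -9, -9] gives b = [1, -1, -1]; then c[k] = T[1,0,k] / (a[1]·b[0]) = [0, 9, -27] / 3 = [0, 3, -9].
Expanding [0, 3, 1] ⊗ [1, -1, -1] ⊗ [0, 3, -9] reproduces all 27 entries of T, so T = [0, 3, 1] ⊗ [1, -1, -1] ⊗ [0, 3, -9] and rank(T) ≤ 1.
These bounds meet, so rank(T) = 1.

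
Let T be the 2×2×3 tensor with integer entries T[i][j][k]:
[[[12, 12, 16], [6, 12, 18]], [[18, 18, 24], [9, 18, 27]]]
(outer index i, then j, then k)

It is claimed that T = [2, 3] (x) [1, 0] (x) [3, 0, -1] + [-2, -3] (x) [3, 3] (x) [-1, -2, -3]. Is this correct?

Yes

Reconstruct entrywise from the claimed factors. For example, T[0,1,1] = 12 and Σₗ aₗ[0]bₗ[1]cₗ[1] = (2)·(0)·(0) + (-2)·(3)·(-2) = 12; checking all 12 entries, every one matches. The claim holds.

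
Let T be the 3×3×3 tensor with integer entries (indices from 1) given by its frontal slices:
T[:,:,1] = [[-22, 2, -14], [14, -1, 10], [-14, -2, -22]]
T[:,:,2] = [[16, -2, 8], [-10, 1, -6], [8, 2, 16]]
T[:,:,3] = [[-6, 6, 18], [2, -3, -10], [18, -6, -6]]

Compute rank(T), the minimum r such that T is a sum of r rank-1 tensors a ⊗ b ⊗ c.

2

Lower bound: the mode-1 unfolding of T (rows indexed by i, columns by (j,k) = (1,1), (1,2), (1,3), (2,1), (2,2), (2,3), (3,1), (3,2), (3,3)) is [[-22, 16, -6, 2, -2, 6, -14, 8, 18], [14, -10, 2, -1, 1, -3, 10, -6, -10], [-14, 8, 18, -2, 2, -6, -22, 16, -6]].
There the 2×2 minor on rows i ∈ {1, 2}, columns (j,k) ∈ {(1,1), (1,2)} is det [[-22, 16], [14, -10]] = -4 ≠ 0, so this unfolding has rank ≥ 2; CP rank is at least every unfolding rank, so rank(T) ≥ 2. (Unfolding ranks only ever bound the CP rank from below — rank(T) can be strictly larger than all of them — so the matching upper bound has to come from an explicit 2-term decomposition.)
Upper bound — finding two terms. Write S_k = T[:,:,k] for the frontal slices: S₁ = [[-22, 2, -14], [14, -1, 10], [-14, -2, -22]], S₂ = [[16, -2, 8], [-10, 1, -6], [8, 2, 16]], S₃ = [[-6, 6, 18], [2, -3, -10], [18, -6, -6]].
If T = a₁ ⊗ b₁ ⊗ c₁ + a₂ ⊗ b₂ ⊗ c₂ then each S_k = c₁[k]·a₁b₁ᵀ + c₂[k]·a₂b₂ᵀ. S₁ and S₂ are linearly independent, so a₁b₁ᵀ and a₂b₂ᵀ must span the same plane of matrices: they are the rank-1 matrices of the form x·S₁ + y·S₂.
The 2×2 minor of x·S₁ + y·S₂ on rows {1,2}, columns {1,2} is −6·x² + 10·xy − 4·y² = (-2)·(3·x − 2·y)(x − y), vanishing at (x:y) = (2:3) and (1:1).
M₁ = 2·S₁ + 3·S₂ = [[4, -2, -4], [-2, 1, 2], [-4, 2, 4]] = [2, -1, -2][2, -1, -2]ᵀ and M₂ = S₁ + S₂ = [[-6, 0, -6], [4, 0, 4], [-6, 0, -6]] = (-2)·[3, -2, 3][1, 0, 1]ᵀ, so take a₁ = [2, -1, -2], b₁ = [2, -1, -2], a₂ = [3, -2, 3], b₂ = [1, 0, 1].
Each slice is an integer combination of E₁ = a₁b₁ᵀ and E₂ = a₂b₂ᵀ: S₁ = −E₁ − 6·E₂, S₂ = E₁ + 4·E₂, S₃ = −3·E₁ + 2·E₂; reading off coefficients, c₁ = [-1, 1, -3] and c₂ = [-6, 4, 2].
Hence T = [2, -1, -2] ⊗ [2, -1, -2] ⊗ [-1, 1, -3] + [3, -2, 3] ⊗ [1, 0, 1] ⊗ [-6, 4, 2], so rank(T) ≤ 2.
These bounds meet, so rank(T) = 2.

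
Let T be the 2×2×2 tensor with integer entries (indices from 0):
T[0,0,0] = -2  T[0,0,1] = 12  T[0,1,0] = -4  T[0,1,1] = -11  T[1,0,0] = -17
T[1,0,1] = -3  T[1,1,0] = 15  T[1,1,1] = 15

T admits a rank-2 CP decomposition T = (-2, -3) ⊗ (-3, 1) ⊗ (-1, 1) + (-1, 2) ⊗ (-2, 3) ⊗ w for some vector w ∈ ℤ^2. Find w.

w = (2, 3)

Subtract the known terms from T to get the rank-1 residual R = (-1, 2) ⊗ (-2, 3) ⊗ w, so R[i,j,k] = a[i]·b[j]·w[k]. Pick indices with nonzero a[0]·b[0] = (-1)·(-2) = 2. Only the fibre through (0,0,·) is needed: R[0,0,:] = T[0,0,:] − Σₗ aₗ[0]bₗ[0]cₗ = [-2, 12] − (-2)·(-3)·(-1, 1) = [4, 6]. Then w[k] = R[0,0,k] / 2 for each k, giving w = [4, 6] / 2 = (2, 3).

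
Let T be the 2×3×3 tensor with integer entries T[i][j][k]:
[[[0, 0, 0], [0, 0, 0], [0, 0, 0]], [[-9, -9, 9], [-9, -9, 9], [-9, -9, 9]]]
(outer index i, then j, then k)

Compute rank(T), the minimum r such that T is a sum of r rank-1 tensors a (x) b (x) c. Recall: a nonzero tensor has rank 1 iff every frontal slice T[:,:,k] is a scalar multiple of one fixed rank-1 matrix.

1

Lower bound: T ≠ 0 (e.g. T[1,0,0] = -9), so rank(T) ≥ 1.
Upper bound: if T = a (x) b (x) c then every fibre of T is a multiple of the corresponding factor, so read the factors off the fibres through the nonzero entry T[1,0,0] = -9.
The mode-1 fibre T[:,0,0] = [0, -9] gives a = [0, 1] (primitive direction); the mode-2 fibre T[1,:,0] = [-9, -9, -9] gives b = [1, 1, 1]; then c[k] = T[1,0,k] / (a[1]·b[0]) = [-9, -9, 9] / 1 = [-9, -9, 9].
Expanding [0, 1] (x) [1, 1, 1] (x) [-9, -9, 9] reproduces all 18 entries of T, so T = [0, 1] (x) [1, 1, 1] (x) [-9, -9, 9] and rank(T) ≤ 1.
These bounds meet, so rank(T) = 1.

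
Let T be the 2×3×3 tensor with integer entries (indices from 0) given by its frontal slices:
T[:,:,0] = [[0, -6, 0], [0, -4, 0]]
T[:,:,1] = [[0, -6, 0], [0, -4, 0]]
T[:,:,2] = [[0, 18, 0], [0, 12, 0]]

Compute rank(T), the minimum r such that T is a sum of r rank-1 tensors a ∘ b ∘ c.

Lower bound: T ≠ 0 (e.g. T[0,1,0] = -6), so rank(T) ≥ 1.
Upper bound: if T = a ∘ b ∘ c then every fibre of T is a multiple of the corresponding factor, so read the factors off the fibres through the nonzero entry T[0,1,0] = -6.
The mode-1 fibre T[:,1,0] = [-6, -4] gives a = [3, 2] (primitive direction); the mode-2 fibre T[0,:,0] = [0, -6, 0] gives b = [0, 1, 0]; then c[k] = T[0,1,k] / (a[0]·b[1]) = [-6, -6, 18] / 3 = [-2, -2, 6].
Expanding [3, 2] ∘ [0, 1, 0] ∘ [-2, -2, 6] reproduces all 18 entries of T, so T = [3, 2] ∘ [0, 1, 0] ∘ [-2, -2, 6] and rank(T) ≤ 1.
These bounds meet, so rank(T) = 1.

1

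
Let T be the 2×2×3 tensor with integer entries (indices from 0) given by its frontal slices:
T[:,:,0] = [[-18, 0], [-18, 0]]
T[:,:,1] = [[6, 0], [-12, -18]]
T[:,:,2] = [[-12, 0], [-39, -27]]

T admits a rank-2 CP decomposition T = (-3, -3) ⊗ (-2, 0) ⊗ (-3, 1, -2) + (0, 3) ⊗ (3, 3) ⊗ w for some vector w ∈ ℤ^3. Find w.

w = (0, -2, -3)

Subtract the known terms from T to get the rank-1 residual R = (0, 3) ⊗ (3, 3) ⊗ w, so R[i,j,k] = a[i]·b[j]·w[k]. Pick indices with nonzero a[1]·b[0] = (3)·(3) = 9. Only the fibre through (1,0,·) is needed: R[1,0,:] = T[1,0,:] − Σₗ aₗ[1]bₗ[0]cₗ = [-18, -12, -39] − (-3)·(-2)·(-3, 1, -2) = [0, -18, -27]. Then w[k] = R[1,0,k] / 9 for each k, giving w = [0, -18, -27] / 9 = (0, -2, -3).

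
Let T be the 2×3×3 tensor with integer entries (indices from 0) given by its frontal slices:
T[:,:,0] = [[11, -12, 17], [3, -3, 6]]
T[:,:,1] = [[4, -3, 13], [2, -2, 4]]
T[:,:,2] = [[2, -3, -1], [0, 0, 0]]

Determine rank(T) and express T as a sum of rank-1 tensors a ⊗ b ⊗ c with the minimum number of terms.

rank(T) = 2

Lower bound: the mode-1 unfolding of T (rows indexed by i, columns by (j,k) = (0,0), (0,1), (0,2), (1,0), (1,1), (1,2), (2,0), (2,1), (2,2)) is [[11, 4, 2, -12, -3, -3, 17, 13, -1], [3, 2, 0, -3, -2, 0, 6, 4, 0]].
There the 2×2 minor on rows i ∈ {0, 1}, columns (j,k) ∈ {(0,0), (0,1)} is det [[11, 4], [3, 2]] = 10 ≠ 0, so this unfolding has rank ≥ 2; CP rank is at least every unfolding rank, so rank(T) ≥ 2. (Flattening ranks never certify an upper bound on CP rank; for that we must actually write T with 2 rank-1 terms.)
Upper bound — finding two terms. Write S_k = T[:,:,k] for the frontal slices: S₀ = [[11, -12, 17], [3, -3, 6]], S₁ = [[4, -3, 13], [2, -2, 4]], S₂ = [[2, -3, -1], [0, 0, 0]].
If T = a₁ ⊗ b₁ ⊗ c₁ + a₂ ⊗ b₂ ⊗ c₂ then each S_k = c₁[k]·a₁b₁ᵀ + c₂[k]·a₂b₂ᵀ. S₀ and S₁ are linearly independent, so a₁b₁ᵀ and a₂b₂ᵀ must span the same plane of matrices: they are the rank-1 matrices of the form x·S₀ + y·S₁.
The 2×2 minor of x·S₀ + y·S₁ on rows {0,1}, columns {0,1} is 3·x² − xy − 2·y² = (3·x + 2·y)(x − y), vanishing at (x:y) = (2:-3) and (1:1).
M₁ = 2·S₀ − 3·S₁ = [[10, -15, -5], [0, 0, 0]] = 5·[1, 0][2, -3, -1]ᵀ and M₂ = S₀ + S₁ = [[15, -15, 30], [5, -5, 10]] = 5·[3, 1][1, -1, 2]ᵀ, so take a₁ = [1, 0], b₁ = [2, -3, -1], a₂ = [3, 1], b₂ = [1, -1, 2].
Each slice is an integer combination of E₁ = a₁b₁ᵀ and E₂ = a₂b₂ᵀ: S₀ = E₁ + 3·E₂, S₁ = −E₁ + 2·E₂, S₂ = E₁; reading off coefficients, c₁ = [1, -1, 1] and c₂ = [3, 2, 0].
Hence T = [1, 0] ⊗ [2, -3, -1] ⊗ [1, -1, 1] + [3, 1] ⊗ [1, -1, 2] ⊗ [3, 2, 0], so rank(T) ≤ 2.
These bounds meet, so rank(T) = 2.
Check entry T[0,0,0] = 11: (1)·(2)·(1) + (3)·(1)·(3) = 11.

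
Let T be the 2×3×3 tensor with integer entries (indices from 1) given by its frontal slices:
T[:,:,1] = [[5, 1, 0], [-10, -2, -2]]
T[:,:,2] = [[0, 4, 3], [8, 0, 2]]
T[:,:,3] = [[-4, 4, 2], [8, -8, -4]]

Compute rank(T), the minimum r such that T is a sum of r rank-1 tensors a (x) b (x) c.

Lower bound: the mode-3 unfolding of T (rows indexed by k, columns by (i,j) = (1,1), (1,2), (1,3), (2,1), (2,2), (2,3)) is [[5, 1, 0, -10, -2, -2], [0, 4, 3, 8, 0, 2], [-4, 4, 2, 8, -8, -4]].
There the 3×3 minor on rows k ∈ {1, 2, 3}, columns (i,j) ∈ {(1,1), (1,2), (1,3)} is det [[5, 1, 0], [0, 4, 3], [-4, 4, 2]] = -32 ≠ 0, so this unfolding has rank ≥ 3; CP rank is at least every unfolding rank, so rank(T) ≥ 3. (Unfolding ranks only ever bound the CP rank from below — rank(T) can be strictly larger than all of them — so the matching upper bound has to come from an explicit 3-term decomposition.)
Upper bound: T is a sum of 3 rank-1 terms, T = [1, -2] (x) [2, -2, -1] (x) [1, -1, -2] + [1, -1] (x) [2, 2, 1] (x) [2, 0, 0] + [1, 2] (x) [1, 1, 1] (x) [-1, 2, 0] (written with every a and b primitive with positive leading entry and the scale carried by c; CP decompositions are not unique, and this one is verified by expanding entrywise), so rank(T) ≤ 3.
These bounds meet, so rank(T) = 3.

3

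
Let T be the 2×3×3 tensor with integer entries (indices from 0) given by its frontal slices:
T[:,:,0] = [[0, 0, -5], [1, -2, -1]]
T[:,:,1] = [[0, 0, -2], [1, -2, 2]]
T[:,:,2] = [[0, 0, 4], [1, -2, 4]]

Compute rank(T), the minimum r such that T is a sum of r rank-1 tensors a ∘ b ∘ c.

3

Lower bound: the mode-3 unfolding of T (rows indexed by k, columns by (i,j) = (0,0), (0,1), (0,2), (1,0), (1,1), (1,2)) is [[0, 0, -5, 1, -2, -1], [0, 0, -2, 1, -2, 2], [0, 0, 4, 1, -2, 4]].
There the 3×3 minor on rows k ∈ {0, 1, 2}, columns (i,j) ∈ {(0,2), (1,0), (1,2)} is det [[-5, 1, -1], [-2, 1, 2], [4, 1, 4]] = 12 ≠ 0, so this unfolding has rank ≥ 3; CP rank is at least every unfolding rank, so rank(T) ≥ 3. (Unfolding ranks only ever bound the CP rank from below — rank(T) can be strictly larger than all of them — so the matching upper bound has to come from an explicit 3-term decomposition.)
Upper bound: T is a sum of 3 rank-1 terms, T = [0, 1] ∘ [1, -2, 2] ∘ [1, 1, 1] + [1, 1] ∘ [0, 0, 1] ∘ [-1, 2, 0] + [2, 1] ∘ [0, 0, 1] ∘ [-2, -2, 2] (one valid choice — decompositions are not unique — normalised so each a, b is primitive with positive first nonzero entry; check it by expanding all entries), so rank(T) ≤ 3.
These bounds meet, so rank(T) = 3.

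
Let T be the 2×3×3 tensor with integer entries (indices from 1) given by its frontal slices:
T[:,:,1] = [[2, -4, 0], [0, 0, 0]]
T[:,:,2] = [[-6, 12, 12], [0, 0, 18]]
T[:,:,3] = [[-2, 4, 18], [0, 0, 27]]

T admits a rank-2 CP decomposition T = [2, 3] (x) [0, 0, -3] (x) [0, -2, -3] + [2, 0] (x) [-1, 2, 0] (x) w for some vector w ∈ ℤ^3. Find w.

w = [-1, 3, 1]

Subtract the known terms from T to get the rank-1 residual R = [2, 0] (x) [-1, 2, 0] (x) w, so R[i,j,k] = a[i]·b[j]·w[k]. Pick indices with nonzero a[1]·b[1] = (2)·(-1) = -2. Only the fibre through (1,1,·) is needed: R[1,1,:] = T[1,1,:] − Σₗ aₗ[1]bₗ[1]cₗ = [2, -6, -2] − (2)·(0)·[0, -2, -3] = [2, -6, -2]. Then w[k] = R[1,1,k] / -2 for each k, giving w = [2, -6, -2] / -2 = [-1, 3, 1].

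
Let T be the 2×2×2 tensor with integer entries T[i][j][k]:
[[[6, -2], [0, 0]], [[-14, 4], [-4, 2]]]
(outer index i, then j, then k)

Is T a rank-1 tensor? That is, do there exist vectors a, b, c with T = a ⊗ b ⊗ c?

No

The mode-3 unfolding of T (rows indexed by k, columns by (i,j) = (0,0), (0,1), (1,0), (1,1)) is [[6, 0, -14, -4], [-2, 0, 4, 2]].
There the 2×2 minor on rows k ∈ {0, 1}, columns (i,j) ∈ {(0,0), (1,0)} is det [[6, -14], [-2, 4]] = -4 ≠ 0, so this unfolding has rank ≥ 2; CP rank is at least every unfolding rank, so rank(T) ≥ 2.
In particular rank(T) ≥ 2 > 1, so T is not rank-1.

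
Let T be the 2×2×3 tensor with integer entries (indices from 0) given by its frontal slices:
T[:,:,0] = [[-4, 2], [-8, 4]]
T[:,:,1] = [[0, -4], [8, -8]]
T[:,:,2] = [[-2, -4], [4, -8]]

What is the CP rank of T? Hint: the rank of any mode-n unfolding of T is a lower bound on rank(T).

Lower bound: the mode-3 unfolding of T (rows indexed by k, columns by (i,j) = (0,0), (0,1), (1,0), (1,1)) is [[-4, 2, -8, 4], [0, -4, 8, -8], [-2, -4, 4, -8]].
There the 3×3 minor on rows k ∈ {0, 1, 2}, columns (i,j) ∈ {(0,0), (0,1), (1,0)} is det [[-4, 2, -8], [0, -4, 8], [-2, -4, 4]] = -32 ≠ 0, so this unfolding has rank ≥ 3; CP rank is at least every unfolding rank, so rank(T) ≥ 3. (Unfolding ranks only ever bound the CP rank from below — rank(T) can be strictly larger than all of them — so the matching upper bound has to come from an explicit 3-term decomposition.)
Upper bound: T is a sum of 3 rank-1 terms, T = (1, -2) (x) (1, 0) (x) (0, -2, -2) + (1, 2) (x) (1, -1) (x) (-2, 4, 4) + (1, 2) (x) (1, 0) (x) (-2, -2, -4) (one valid choice — decompositions are not unique — normalised so each a, b is primitive with positive first nonzero entry; check it by expanding all entries), so rank(T) ≤ 3.
These bounds meet, so rank(T) = 3.

3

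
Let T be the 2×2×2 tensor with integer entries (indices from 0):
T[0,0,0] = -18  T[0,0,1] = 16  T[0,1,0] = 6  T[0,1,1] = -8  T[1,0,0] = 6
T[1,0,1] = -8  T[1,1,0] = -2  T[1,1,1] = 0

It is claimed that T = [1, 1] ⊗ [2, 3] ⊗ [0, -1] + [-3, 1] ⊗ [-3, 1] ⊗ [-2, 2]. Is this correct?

Reconstruct entry (0,1,1) from the claimed factors: Σₗ aₗ[0]bₗ[1]cₗ[1] = (1)·(3)·(-1) + (-3)·(1)·(2) = -9, but T[0,1,1] = -8. The claim is false.

No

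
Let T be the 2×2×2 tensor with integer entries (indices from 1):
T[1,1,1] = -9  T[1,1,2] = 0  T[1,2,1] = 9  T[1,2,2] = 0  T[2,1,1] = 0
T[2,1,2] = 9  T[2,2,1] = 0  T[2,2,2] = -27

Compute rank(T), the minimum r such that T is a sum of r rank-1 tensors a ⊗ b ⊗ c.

2

Lower bound: the mode-1 unfolding of T (rows indexed by i, columns by (j,k) = (1,1), (1,2), (2,1), (2,2)) is [[-9, 0, 9, 0], [0, 9, 0, -27]].
There the 2×2 minor on rows i ∈ {1, 2}, columns (j,k) ∈ {(1,1), (1,2)} is det [[-9, 0], [0, 9]] = -81 ≠ 0, so this unfolding has rank ≥ 2; CP rank is at least every unfolding rank, so rank(T) ≥ 2. (This is only a lower bound: in general the CP rank may exceed every unfolding rank, so we still need to exhibit 2 rank-1 terms summing to T.)
Upper bound — finding two terms. Write S_k = T[:,:,k] for the frontal slices: S₁ = [[-9, 9], [0, 0]], S₂ = [[0, 0], [9, -27]].
If T = a₁ ⊗ b₁ ⊗ c₁ + a₂ ⊗ b₂ ⊗ c₂ then each S_k = c₁[k]·a₁b₁ᵀ + c₂[k]·a₂b₂ᵀ. S₁ and S₂ are linearly independent, so a₁b₁ᵀ and a₂b₂ᵀ must span the same plane of matrices: they are the rank-1 matrices of the form x·S₁ + y·S₂.
det(x·S₁ + y·S₂) is 162·xy = 162·(y)(x), vanishing at (x:y) = (1:0) and (0:1).
M₁ = S₁ = [[-9, 9], [0, 0]] = (-9)·[1, 0][1, -1]ᵀ and M₂ = S₂ = [[0, 0], [9, -27]] = 9·[0, 1][1, -3]ᵀ, so take a₁ = [1, 0], b₁ = [1, -1], a₂ = [0, 1], b₂ = [1, -3].
Each slice is an integer combination of E₁ = a₁b₁ᵀ and E₂ = a₂b₂ᵀ: S₁ = −9·E₁, S₂ = 9·E₂; reading off coefficients, c₁ = [-9, 0] and c₂ = [0, 9].
Hence T = [1, 0] ⊗ [1, -1] ⊗ [-9, 0] + [0, 1] ⊗ [1, -3] ⊗ [0, 9], so rank(T) ≤ 2.
These bounds meet, so rank(T) = 2.
Check entry T[1,1,1] = -9: (1)·(1)·(-9) + (0)·(1)·(0) = -9.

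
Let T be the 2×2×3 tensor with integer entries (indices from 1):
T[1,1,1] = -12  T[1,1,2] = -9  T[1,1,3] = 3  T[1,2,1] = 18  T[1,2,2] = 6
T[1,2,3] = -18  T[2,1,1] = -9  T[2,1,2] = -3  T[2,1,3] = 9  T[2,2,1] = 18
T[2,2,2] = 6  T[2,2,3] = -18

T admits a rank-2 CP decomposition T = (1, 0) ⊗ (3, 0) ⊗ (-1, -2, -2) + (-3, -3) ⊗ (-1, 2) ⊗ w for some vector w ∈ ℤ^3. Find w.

Subtract the known terms from T to get the rank-1 residual R = (-3, -3) ⊗ (-1, 2) ⊗ w, so R[i,j,k] = a[i]·b[j]·w[k]. Pick indices with nonzero a[1]·b[1] = (-3)·(-1) = 3. Only the fibre through (1,1,·) is needed: R[1,1,:] = T[1,1,:] − Σₗ aₗ[1]bₗ[1]cₗ = [-12, -9, 3] − (1)·(3)·(-1, -2, -2) = [-9, -3, 9]. Then w[k] = R[1,1,k] / 3 for each k, giving w = [-9, -3, 9] / 3 = (-3, -1, 3).

w = (-3, -1, 3)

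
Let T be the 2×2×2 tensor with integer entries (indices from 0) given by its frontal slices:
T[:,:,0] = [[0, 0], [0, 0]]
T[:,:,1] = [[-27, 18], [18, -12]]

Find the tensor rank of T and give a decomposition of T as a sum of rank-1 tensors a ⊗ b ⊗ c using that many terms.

Lower bound: T ≠ 0 (e.g. T[0,0,1] = -27), so rank(T) ≥ 1.
Upper bound: if T = a ⊗ b ⊗ c then every fibre of T is a multiple of the corresponding factor, so read the factors off the fibres through the nonzero entry T[0,0,1] = -27.
The mode-1 fibre T[:,0,1] = [-27, 18] gives a = [3, -2] (primitive direction); the mode-2 fibre T[0,:,1] = [-27, 18] gives b = [3, -2]; then c[k] = T[0,0,k] / (a[0]·b[0]) = [0, -27] / 9 = [0, -3].
Expanding [3, -2] ⊗ [3, -2] ⊗ [0, -3] reproduces all 8 entries of T, so T = [3, -2] ⊗ [3, -2] ⊗ [0, -3] and rank(T) ≤ 1.
These bounds meet, so rank(T) = 1.

rank(T) = 1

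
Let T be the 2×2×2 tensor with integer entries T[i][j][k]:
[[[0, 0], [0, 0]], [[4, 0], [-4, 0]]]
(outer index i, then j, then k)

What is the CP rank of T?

Lower bound: T ≠ 0 (e.g. T[1,0,0] = 4), so rank(T) ≥ 1.
Upper bound: if T = a ∘ b ∘ c then every fibre of T is a multiple of the corresponding factor, so read the factors off the fibres through the nonzero entry T[1,0,0] = 4.
The mode-1 fibre T[:,0,0] = [0, 4] gives a = (0, 1) (primitive direction); the mode-2 fibre T[1,:,0] = [4, -4] gives b = (1, -1); then c[k] = T[1,0,k] / (a[1]·b[0]) = [4, 0] / 1 = (4, 0).
Expanding (0, 1) ∘ (1, -1) ∘ (4, 0) reproduces all 8 entries of T, so T = (0, 1) ∘ (1, -1) ∘ (4, 0) and rank(T) ≤ 1.
These bounds meet, so rank(T) = 1.
Check entry T[1,0,1] = 0: (1)·(1)·(0) = 0.

1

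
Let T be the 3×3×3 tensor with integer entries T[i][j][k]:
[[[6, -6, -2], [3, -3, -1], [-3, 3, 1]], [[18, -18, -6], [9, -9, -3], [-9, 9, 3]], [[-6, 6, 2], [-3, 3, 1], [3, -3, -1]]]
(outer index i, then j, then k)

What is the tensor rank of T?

1

Lower bound: T ≠ 0 (e.g. T[0,0,0] = 6), so rank(T) ≥ 1.
Upper bound: the mode-1 fibre T[:,0,0] = [6, 18, -6] gives a = (1, 3, -1) (primitive direction); the mode-2 fibre T[0,:,0] = [6, 3, -3] gives b = (2, 1, -1); then c[k] = T[0,0,k] / (a[0]·b[0]) = [6, -6, -2] / 2 = (3, -3, -1).
Expanding (1, 3, -1) ⊗ (2, 1, -1) ⊗ (3, -3, -1) reproduces all 27 entries of T, so T = (1, 3, -1) ⊗ (2, 1, -1) ⊗ (3, -3, -1) and rank(T) ≤ 1.
These bounds meet, so rank(T) = 1.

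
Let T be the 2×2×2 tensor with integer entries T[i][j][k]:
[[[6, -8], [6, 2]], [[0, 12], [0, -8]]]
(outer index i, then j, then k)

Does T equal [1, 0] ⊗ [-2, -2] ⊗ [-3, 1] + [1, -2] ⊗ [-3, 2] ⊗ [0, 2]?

Reconstruct entrywise from the claimed factors. For example, T[0,0,0] = 6 and Σₗ aₗ[0]bₗ[0]cₗ[0] = (1)·(-2)·(-3) + (1)·(-3)·(0) = 6; checking all 8 entries, every one matches. The claim holds.

Yes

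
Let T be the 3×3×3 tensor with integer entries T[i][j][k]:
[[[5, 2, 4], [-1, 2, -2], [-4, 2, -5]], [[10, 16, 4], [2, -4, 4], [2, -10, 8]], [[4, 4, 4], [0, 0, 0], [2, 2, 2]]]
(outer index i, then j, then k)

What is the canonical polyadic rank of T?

3

Lower bound: the mode-2 unfolding of T (rows indexed by j, columns by (i,k) = (0,0), (0,1), (0,2), (1,0), (1,1), (1,2), (2,0), (2,1), (2,2)) is [[5, 2, 4, 10, 16, 4, 4, 4, 4], [-1, 2, -2, 2, -4, 4, 0, 0, 0], [-4, 2, -5, 2, -10, 8, 2, 2, 2]].
There the 3×3 minor on rows j ∈ {0, 1, 2}, columns (i,k) ∈ {(0,0), (0,1), (1,0)} is det [[5, 2, 10], [-1, 2, 2], [-4, 2, 2]] = 48 ≠ 0, so this unfolding has rank ≥ 3; CP rank is at least every unfolding rank, so rank(T) ≥ 3. (This is only a lower bound: in general the CP rank may exceed every unfolding rank, so we still need to exhibit 3 rank-1 terms summing to T.)
Upper bound: T is a sum of 3 rank-1 terms, T = [0, 1, 1] ∘ [2, 0, 1] ∘ [2, 2, 2] + [1, -2, 0] ∘ [1, -1, -2] ∘ [1, -2, 2] + [1, 2, 0] ∘ [2, 0, -1] ∘ [2, 2, 1] (written with every a and b primitive with positive leading entry and the scale carried by c; CP decompositions are not unique, and this one is verified by expanding entrywise), so rank(T) ≤ 3.
These bounds meet, so rank(T) = 3.
Check entry T[0,0,1] = 2: (0)·(2)·(2) + (1)·(1)·(-2) + (1)·(2)·(2) = 2.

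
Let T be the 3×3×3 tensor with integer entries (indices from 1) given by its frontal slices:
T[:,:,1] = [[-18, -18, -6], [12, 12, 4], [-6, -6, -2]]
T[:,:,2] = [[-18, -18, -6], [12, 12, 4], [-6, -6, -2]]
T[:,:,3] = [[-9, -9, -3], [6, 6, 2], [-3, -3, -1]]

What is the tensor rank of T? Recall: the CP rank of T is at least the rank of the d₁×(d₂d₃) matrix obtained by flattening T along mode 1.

Lower bound: T ≠ 0 (e.g. T[1,1,1] = -18), so rank(T) ≥ 1.
Upper bound: the mode-1 fibre T[:,1,1] = [-18, 12, -6] gives a = [3, -2, 1] (primitive direction); the mode-2 fibre T[1,:,1] = [-18, -18, -6] gives b = [3, 3, 1]; then c[k] = T[1,1,k] / (a[1]·b[1]) = [-18, -18, -9] / 9 = [-2, -2, -1].
Expanding [3, -2, 1] ⊗ [3, 3, 1] ⊗ [-2, -2, -1] reproduces all 27 entries of T, so T = [3, -2, 1] ⊗ [3, 3, 1] ⊗ [-2, -2, -1] and rank(T) ≤ 1.
These bounds meet, so rank(T) = 1.

1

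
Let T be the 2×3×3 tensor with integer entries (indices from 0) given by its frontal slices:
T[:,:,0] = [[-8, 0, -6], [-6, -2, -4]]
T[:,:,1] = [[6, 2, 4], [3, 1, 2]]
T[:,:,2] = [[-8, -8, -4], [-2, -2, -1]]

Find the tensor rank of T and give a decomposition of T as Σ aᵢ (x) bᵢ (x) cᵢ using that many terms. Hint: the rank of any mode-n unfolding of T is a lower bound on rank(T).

Lower bound: in the mode-3 unfolding of T (rows indexed by k, columns by (i,j)) the 3×3 minor on rows k ∈ {0, 1, 2}, columns (i,j) ∈ {(0,0), (0,1), (1,0)} is det [[-8, 0, -6], [6, 2, 3], [-8, -8, -2]] = 32 ≠ 0, so that unfolding has rank ≥ 3 and hence rank(T) ≥ 3 (CP rank is at least every unfolding rank, though it can be larger).
Upper bound: T is a sum of 3 rank-1 terms, T = [1, 0] (x) [2, 2, 1] (x) [2, 0, -2] + [2, 1] (x) [1, -1, 1] (x) [-2, 1, 0] + [2, 1] (x) [2, 2, 1] (x) [-2, 1, -1] (one valid choice — decompositions are not unique — normalised so each a, b is primitive with positive first nonzero entry; check it by expanding all entries), so rank(T) ≤ 3.
These bounds meet, so rank(T) = 3.

rank(T) = 3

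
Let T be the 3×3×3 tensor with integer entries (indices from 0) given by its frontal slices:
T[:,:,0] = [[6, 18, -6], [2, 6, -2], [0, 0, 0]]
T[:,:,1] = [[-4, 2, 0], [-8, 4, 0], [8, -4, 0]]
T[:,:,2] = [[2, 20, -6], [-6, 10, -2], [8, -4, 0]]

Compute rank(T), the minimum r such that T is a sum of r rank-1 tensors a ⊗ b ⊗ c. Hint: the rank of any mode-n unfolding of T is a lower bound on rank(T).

2

Lower bound: the mode-2 unfolding of T (rows indexed by j, columns by (i,k) = (0,0), (0,1), (0,2), (1,0), (1,1), (1,2), (2,0), (2,1), (2,2)) is [[6, -4, 2, 2, -8, -6, 0, 8, 8], [18, 2, 20, 6, 4, 10, 0, -4, -4], [-6, 0, -6, -2, 0, -2, 0, 0, 0]].
There the 2×2 minor on rows j ∈ {0, 1}, columns (i,k) ∈ {(0,0), (0,1)} is det [[6, -4], [18, 2]] = 84 ≠ 0, so this unfolding has rank ≥ 2; CP rank is at least every unfolding rank, so rank(T) ≥ 2. (Unfolding ranks only ever bound the CP rank from below — rank(T) can be strictly larger than all of them — so the matching upper bound has to come from an explicit 2-term decomposition.)
Upper bound — finding two terms. Write S_k = T[:,:,k] for the frontal slices: S₀ = [[6, 18, -6], [2, 6, -2], [0, 0, 0]], S₁ = [[-4, 2, 0], [-8, 4, 0], [8, -4, 0]], S₂ = [[2, 20, -6], [-6, 10, -2], [8, -4, 0]].
If T = a₁ ⊗ b₁ ⊗ c₁ + a₂ ⊗ b₂ ⊗ c₂ then each S_k = c₁[k]·a₁b₁ᵀ + c₂[k]·a₂b₂ᵀ. S₀ and S₁ are linearly independent, so a₁b₁ᵀ and a₂b₂ᵀ must span the same plane of matrices: they are the rank-1 matrices of the form x·S₀ + y·S₁.
The 2×2 minor of x·S₀ + y·S₁ on rows {0,1}, columns {0,1} is 140·xy = 140·(y)(x), vanishing at (x:y) = (1:0) and (0:1).
M₁ = S₀ = [[6, 18, -6], [2, 6, -2], [0, 0, 0]] = 2·[3, 1, 0][1, 3, -1]ᵀ and M₂ = S₁ = [[-4, 2, 0], [-8, 4, 0], [8, -4, 0]] = (-2)·[1, 2, -2][2, -1, 0]ᵀ, so take a₁ = [3, 1, 0], b₁ = [1, 3, -1], a₂ = [1, 2, -2], b₂ = [2, -1, 0].
Each slice is an integer combination of E₁ = a₁b₁ᵀ and E₂ = a₂b₂ᵀ: S₀ = 2·E₁, S₁ = −2·E₂, S₂ = 2·E₁ − 2·E₂; reading off coefficients, c₁ = [2, 0, 2] and c₂ = [0, -2, -2].
Hence T = [3, 1, 0] ⊗ [1, 3, -1] ⊗ [2, 0, 2] + [1, 2, -2] ⊗ [2, -1, 0] ⊗ [0, -2, -2], so rank(T) ≤ 2.
These bounds meet, so rank(T) = 2.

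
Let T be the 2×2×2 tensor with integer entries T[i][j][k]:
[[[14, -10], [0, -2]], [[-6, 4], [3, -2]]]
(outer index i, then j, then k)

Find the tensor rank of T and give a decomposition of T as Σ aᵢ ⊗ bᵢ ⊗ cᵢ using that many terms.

rank(T) = 2

Lower bound: the mode-1 unfolding of T (rows indexed by i, columns by (j,k) = (0,0), (0,1), (1,0), (1,1)) is [[14, -10, 0, -2], [-6, 4, 3, -2]].
There the 2×2 minor on rows i ∈ {0, 1}, columns (j,k) ∈ {(0,0), (0,1)} is det [[14, -10], [-6, 4]] = -4 ≠ 0, so this unfolding has rank ≥ 2; CP rank is at least every unfolding rank, so rank(T) ≥ 2. (Unfolding ranks only ever bound the CP rank from below — rank(T) can be strictly larger than all of them — so the matching upper bound has to come from an explicit 2-term decomposition.)
Upper bound — finding two terms. Write S_k = T[:,:,k] for the frontal slices: S₀ = [[14, 0], [-6, 3]], S₁ = [[-10, -2], [4, -2]].
If T = a₁ ⊗ b₁ ⊗ c₁ + a₂ ⊗ b₂ ⊗ c₂ then each S_k = c₁[k]·a₁b₁ᵀ + c₂[k]·a₂b₂ᵀ. S₀ and S₁ are linearly independent, so a₁b₁ᵀ and a₂b₂ᵀ must span the same plane of matrices: they are the rank-1 matrices of the form x·S₀ + y·S₁.
det(x·S₀ + y·S₁) is 42·x² − 70·xy + 28·y² = 14·(3·x − 2·y)(x − y), vanishing at (x:y) = (2:3) and (1:1).
M₁ = 2·S₀ + 3·S₁ = [[-2, -6], [0, 0]] = (-2)·(1, 0)(1, 3)ᵀ and M₂ = S₀ + S₁ = [[4, -2], [-2, 1]] = (2, -1)(2, -1)ᵀ, so take a₁ = (1, 0), b₁ = (1, 3), a₂ = (2, -1), b₂ = (2, -1).
Each slice is an integer combination of E₁ = a₁b₁ᵀ and E₂ = a₂b₂ᵀ: S₀ = 2·E₁ + 3·E₂, S₁ = −2·E₁ − 2·E₂; reading off coefficients, c₁ = (2, -2) and c₂ = (3, -2).
Hence T = (1, 0) ⊗ (1, 3) ⊗ (2, -2) + (2, -1) ⊗ (2, -1) ⊗ (3, -2), so rank(T) ≤ 2.
These bounds meet, so rank(T) = 2.
Check entry T[1,1,0] = 3: (0)·(3)·(2) + (-1)·(-1)·(3) = 3.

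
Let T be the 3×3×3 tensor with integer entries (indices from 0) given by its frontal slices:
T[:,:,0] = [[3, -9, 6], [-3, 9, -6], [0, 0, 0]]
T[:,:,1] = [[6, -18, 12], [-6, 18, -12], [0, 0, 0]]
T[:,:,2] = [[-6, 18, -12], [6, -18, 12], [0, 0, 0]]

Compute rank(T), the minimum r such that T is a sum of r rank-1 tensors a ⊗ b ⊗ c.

1

Lower bound: T ≠ 0 (e.g. T[0,0,0] = 3), so rank(T) ≥ 1.
Upper bound: if T = a ⊗ b ⊗ c then every fibre of T is a multiple of the corresponding factor, so read the factors off the fibres through the nonzero entry T[0,0,0] = 3.
The mode-1 fibre T[:,0,0] = [3, -3, 0] gives a = (1, -1, 0) (primitive direction); the mode-2 fibre T[0,:,0] = [3, -9, 6] gives b = (1, -3, 2); then c[k] = T[0,0,k] / (a[0]·b[0]) = [3, 6, -6] / 1 = (3, 6, -6).
Expanding (1, -1, 0) ⊗ (1, -3, 2) ⊗ (3, 6, -6) reproduces all 27 entries of T, so T = (1, -1, 0) ⊗ (1, -3, 2) ⊗ (3, 6, -6) and rank(T) ≤ 1.
These bounds meet, so rank(T) = 1.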